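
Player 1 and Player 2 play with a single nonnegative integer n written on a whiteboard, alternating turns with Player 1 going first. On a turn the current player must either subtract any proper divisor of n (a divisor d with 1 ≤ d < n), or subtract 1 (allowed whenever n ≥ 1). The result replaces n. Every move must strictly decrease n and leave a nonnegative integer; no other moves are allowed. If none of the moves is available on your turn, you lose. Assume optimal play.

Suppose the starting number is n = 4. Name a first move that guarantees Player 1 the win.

Move to 2.

Positions with no move are L. A position that does have a move is losing for the player to move precisely when every available move leads to a winning position for the opponent. Fill in the labels:
n=0: no move → L
n=1: W (go to 0, an L position)
n=2: L (sole option 1(W) is W)
n=3: W (go to 2, an L position)
n=4: W (go to 2, an L position)
From 4, the L positions reachable in one move are: 2.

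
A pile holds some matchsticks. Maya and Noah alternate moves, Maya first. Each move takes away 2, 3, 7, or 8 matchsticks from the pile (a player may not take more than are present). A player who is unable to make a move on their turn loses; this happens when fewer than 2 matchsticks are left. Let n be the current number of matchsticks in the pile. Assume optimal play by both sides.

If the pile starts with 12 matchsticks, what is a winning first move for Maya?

Work bottom-up. With no move the player to move loses. Otherwise the position is W if at least one move leads to an L position for the opponent, and L if every move leads to a W.
n=0: no move → L
n=1: no move → L
n=2: W (go to 0, an L position)
n=3: W (go to 1, an L position)
n=4: W (go to 1, an L position)
n=5: L (options 3(W), 2(W) are all W)
n=6: L (options 4(W), 3(W) are all W)
n=7: W (go to 5, an L position)
n=8: W (go to 6, an L position)
n=9: W (go to 6, an L position)
n=10: L (options 8(W), 7(W), 3(W), 2(W) are all W)
n=11: L (options 9(W), 8(W), 4(W), 3(W) are all W)
n=12: W (go to 10, an L position)
From 12, the L positions reachable in one move are: 10, 5. Any move reaching one of these is winning.

Remove 2, leaving 10.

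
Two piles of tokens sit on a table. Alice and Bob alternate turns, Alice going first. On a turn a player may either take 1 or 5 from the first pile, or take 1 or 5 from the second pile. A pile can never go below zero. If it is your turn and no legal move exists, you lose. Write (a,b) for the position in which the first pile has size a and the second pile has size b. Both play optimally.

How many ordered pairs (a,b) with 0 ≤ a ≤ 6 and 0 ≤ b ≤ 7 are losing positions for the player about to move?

Build the W/L table. Terminal = L. A non-terminal position is W if it has a move to some L; otherwise it is L.
Every move lowers a or b (never raises either), so fill the grid row by row in increasing a, and left to right within a row: each cell's successors are then already labelled.
      b=0  b=1  b=2  b=3  b=4  b=5  b=6  b=7
a=0:    L    W    L    W    L    W    L    W
a=1:    W    L    W    L    W    L    W    L
a=2:    L    W    L    W    L    W    L    W
a=3:    W    L    W    L    W    L    W    L
a=4:    L    W    L    W    L    W    L    W
a=5:    W    L    W    L    W    L    W    L
a=6:    L    W    L    W    L    W    L    W
Cells with no legal move (terminal, hence L): (0,0).
The remaining L cells, each justified by listing all of its moves:
(0,2): →(0,1)(W) only, which is W, so L
(0,4): →(0,3)(W) only, which is W, so L
(0,6): →(0,5)(W), (0,1)(W) — all W, so L
(1,1): →(0,1)(W), (1,0)(W) — all W, so L
(1,3): →(0,3)(W), (1,2)(W) — all W, so L
(1,5): →(0,5)(W), (1,4)(W), (1,0)(W) — all W, so L
(1,7): →(0,7)(W), (1,6)(W), (1,2)(W) — all W, so L
(2,0): →(1,0)(W) only, which is W, so L
(2,2): →(1,2)(W), (2,1)(W) — all W, so L
(2,4): →(1,4)(W), (2,3)(W) — all W, so L
(2,6): →(1,6)(W), (2,5)(W), (2,1)(W) — all W, so L
(3,1): →(2,1)(W), (3,0)(W) — all W, so L
(3,3): →(2,3)(W), (3,2)(W) — all W, so L
(3,5): →(2,5)(W), (3,4)(W), (3,0)(W) — all W, so L
(3,7): →(2,7)(W), (3,6)(W), (3,2)(W) — all W, so L
(4,0): →(3,0)(W) only, which is W, so L
(4,2): →(3,2)(W), (4,1)(W) — all W, so L
(4,4): →(3,4)(W), (4,3)(W) — all W, so L
(4,6): →(3,6)(W), (4,5)(W), (4,1)(W) — all W, so L
(5,1): →(4,1)(W), (0,1)(W), (5,0)(W) — all W, so L
(5,3): →(4,3)(W), (0,3)(W), (5,2)(W) — all W, so L
(5,5): →(4,5)(W), (0,5)(W), (5,4)(W), (5,0)(W) — all W, so L
(5,7): →(4,7)(W), (0,7)(W), (5,6)(W), (5,2)(W) — all W, so L
(6,0): →(5,0)(W), (1,0)(W) — all W, so L
(6,2): →(5,2)(W), (1,2)(W), (6,1)(W) — all W, so L
(6,4): →(5,4)(W), (1,4)(W), (6,3)(W) — all W, so L
(6,6): →(5,6)(W), (1,6)(W), (6,5)(W), (6,1)(W) — all W, so L
Every other cell has at least one move into one of the L cells above, so it is W.
L cells per row: a=0: 4, a=1: 4, a=2: 4, a=3: 4, a=4: 4, a=5: 4, a=6: 4; total 28.

28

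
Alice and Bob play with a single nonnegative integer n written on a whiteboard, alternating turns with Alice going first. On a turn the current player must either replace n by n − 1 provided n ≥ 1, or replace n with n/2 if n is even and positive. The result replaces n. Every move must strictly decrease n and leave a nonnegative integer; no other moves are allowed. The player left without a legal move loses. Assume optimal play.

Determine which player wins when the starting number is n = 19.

Bob wins.

Use the standard recursion: the mover loses at a terminal position; elsewhere, the mover wins exactly when some move hands the opponent an L position.
n=0: no move → L
n=1: can move to 0, which is L ⇒ W
n=2: the only move is to 1(W), a W ⇒ L
n=3: can move to 2, which is L ⇒ W
n=4: can move to 2, which is L ⇒ W
n=5: the only move is to 4(W), a W ⇒ L
n=6: can move to 5, which is L ⇒ W
n=7: the only move is to 6(W), a W ⇒ L
n=8: can move to 7, which is L ⇒ W
n=9: the only move is to 8(W), a W ⇒ L
n=10: can move to 5, which is L ⇒ W
n=11: the only move is to 10(W), a W ⇒ L
n=12: can move to 11, which is L ⇒ W
n=13: the only move is to 12(W), a W ⇒ L
n=14: can move to 7, which is L ⇒ W
n=15: the only move is to 14(W), a W ⇒ L
n=16: can move to 15, which is L ⇒ W
n=17: the only move is to 16(W), a W ⇒ L
n=18: can move to 9, which is L ⇒ W
n=19: the only move is to 18(W), a W ⇒ L
The starting position 19 is L: whatever Alice does, the opponent receives a W position.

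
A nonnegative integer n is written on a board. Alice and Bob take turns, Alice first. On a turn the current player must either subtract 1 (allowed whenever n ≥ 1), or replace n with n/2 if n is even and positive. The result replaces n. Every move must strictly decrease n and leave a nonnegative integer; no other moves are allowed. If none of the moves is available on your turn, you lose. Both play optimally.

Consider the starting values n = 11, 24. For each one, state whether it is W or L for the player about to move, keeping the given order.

Work bottom-up. With no move the player to move loses. Otherwise the position is W if at least one move leads to an L position for the opponent, and L if every move leads to a W.
n=0: no move → L
n=1: can move to 0, which is L ⇒ W
n=2: the only move is to 1(W), a W ⇒ L
n=3: can move to 2, which is L ⇒ W
n=4: can move to 2, which is L ⇒ W
n=5: the only move is to 4(W), a W ⇒ L
n=6: can move to 5, which is L ⇒ W
n=7: the only move is to 6(W), a W ⇒ L
n=8: can move to 7, which is L ⇒ W
n=9: the only move is to 8(W), a W ⇒ L
n=10: can move to 5, which is L ⇒ W
n=11: the only move is to 10(W), a W ⇒ L
n=12: can move to 11, which is L ⇒ W
n=13: the only move is to 12(W), a W ⇒ L
n=14: can move to 7, which is L ⇒ W
n=15: the only move is to 14(W), a W ⇒ L
n=16: can move to 15, which is L ⇒ W
n=17: the only move is to 16(W), a W ⇒ L
n=18: can move to 9, which is L ⇒ W
n=19: the only move is to 18(W), a W ⇒ L
n=20: can move to 19, which is L ⇒ W
n=21: the only move is to 20(W), a W ⇒ L
n=22: can move to 11, which is L ⇒ W
n=23: the only move is to 22(W), a W ⇒ L
n=24: can move to 23, which is L ⇒ W

11: L, 24: W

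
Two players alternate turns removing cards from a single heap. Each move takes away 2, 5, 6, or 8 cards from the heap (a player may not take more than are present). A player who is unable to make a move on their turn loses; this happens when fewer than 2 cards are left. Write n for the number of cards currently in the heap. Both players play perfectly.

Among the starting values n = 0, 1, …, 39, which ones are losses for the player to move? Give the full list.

0, 1, 4, 11, 14, 15, 18, 25, 28, 29, 32, 39

Use the standard recursion: the mover loses at a terminal position; elsewhere, the mover wins exactly when some move hands the opponent an L position.
n=0: no move → L
n=1: no move → L
n=2: W (go to 0, an L position)
n=3: W (go to 1, an L position)
n=4: L (sole option 2(W) is W)
n=5: W (go to 0, an L position)
n=6: W (go to 4, an L position)
n=7: W (go to 1, an L position)
n=8: W (go to 0, an L position)
n=9: W (go to 4, an L position)
n=10: W (go to 4, an L position)
n=11: L (options 9(W), 6(W), 5(W), 3(W) are all W)
n=12: W (go to 4, an L position)
n=13: W (go to 11, an L position)
n=14: L (options 12(W), 9(W), 8(W), 6(W) are all W)
n=15: L (options 13(W), 10(W), 9(W), 7(W) are all W)
n=16: W (go to 14, an L position)
n=17: W (go to 15, an L position)
n=18: L (options 16(W), 13(W), 12(W), 10(W) are all W)
n=19: W (go to 14, an L position)
n=20: W (go to 18, an L position)
n=21: W (go to 15, an L position)
n=22: W (go to 14, an L position)
n=23: W (go to 18, an L position)
n=24: W (go to 18, an L position)
n=25: L (options 23(W), 20(W), 19(W), 17(W) are all W)
n=26: W (go to 18, an L position)
n=27: W (go to 25, an L position)
n=28: L (options 26(W), 23(W), 22(W), 20(W) are all W)
n=29: L (options 27(W), 24(W), 23(W), 21(W) are all W)
n=30: W (go to 28, an L position)
n=31: W (go to 29, an L position)
n=32: L (options 30(W), 27(W), 26(W), 24(W) are all W)
n=33: W (go to 28, an L position)
n=34: W (go to 32, an L position)
n=35: W (go to 29, an L position)
n=36: W (go to 28, an L position)
n=37: W (go to 32, an L position)
n=38: W (go to 32, an L position)
n=39: L (options 37(W), 34(W), 33(W), 31(W) are all W)
Reading off the rows marked L gives the requested list; there are 12 such values of n.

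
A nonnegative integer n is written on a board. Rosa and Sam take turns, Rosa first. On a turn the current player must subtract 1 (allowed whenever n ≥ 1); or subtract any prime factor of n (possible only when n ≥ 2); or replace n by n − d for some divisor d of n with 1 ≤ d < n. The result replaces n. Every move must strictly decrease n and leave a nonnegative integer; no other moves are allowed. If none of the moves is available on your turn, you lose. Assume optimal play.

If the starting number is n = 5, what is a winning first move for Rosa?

Compute win/loss labels from the base case upward. A position with no move is L. Any other position is W if it can reach an L in one move, else L.
n=0: no move → L
n=1: W (go to 0, an L position)
n=2: W (go to 0, an L position)
n=3: W (go to 0, an L position)
n=4: L (options 2(W), 3(W) are all W)
n=5: W (go to 0, an L position)
From 5, the L positions reachable in one move are: 0, 4. Any move reaching one of these is winning.

Move to 0.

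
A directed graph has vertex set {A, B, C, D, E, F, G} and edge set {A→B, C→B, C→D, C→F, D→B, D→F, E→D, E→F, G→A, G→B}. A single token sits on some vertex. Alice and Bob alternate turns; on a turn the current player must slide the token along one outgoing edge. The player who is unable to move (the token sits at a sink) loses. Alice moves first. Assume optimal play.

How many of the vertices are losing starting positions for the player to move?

Build the W/L table. Terminal = L. A non-terminal position is W if it has a move to some L; otherwise it is L.
Every edge goes from a vertex to one that appears earlier in the order F, B, D, C, E, A, G, so processing vertices in that order labels each vertex after all of its successors.
F: no outgoing edge → L
B: no outgoing edge → L
D: →B(L), so W
C: →B(L), so W
E: →F(L), so W
A: →B(L), so W
G: →B(L), so W
The L vertices are B, F; that is 2 in all.

2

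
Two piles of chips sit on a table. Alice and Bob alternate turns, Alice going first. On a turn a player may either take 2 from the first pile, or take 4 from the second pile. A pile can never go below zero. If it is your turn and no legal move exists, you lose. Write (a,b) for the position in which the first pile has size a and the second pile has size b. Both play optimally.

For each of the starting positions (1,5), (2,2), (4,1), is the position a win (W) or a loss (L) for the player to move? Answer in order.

Positions with no move are L. A position that does have a move is losing for the player to move precisely when every available move leads to a winning position for the opponent. Fill in the labels:
No move ever increases a pile, so every position that can arise here has a ≤ 4 and b ≤ 5; it is enough to label the cells with 0 ≤ a ≤ 4 and 0 ≤ b ≤ 5.
Every move lowers a or b (never raises either), so fill the grid row by row in increasing a, and left to right within a row: each cell's successors are then already labelled.
      b=0  b=1  b=2  b=3  b=4  b=5
a=0:    L    L    L    L    W    W
a=1:    L    L    L    L    W    W
a=2:    W    W    W    W    L    L
a=3:    W    W    W    W    L    L
a=4:    L    L    L    L    W    W
Cells with no legal move (terminal, hence L): (0,0), (0,1), (0,2), (0,3), (1,0), (1,1), (1,2), (1,3).
The remaining L cells, each justified by listing all of its moves:
(2,4): moves to (0,4)(W), (2,0)(W); every one is W ⇒ L
(2,5): moves to (0,5)(W), (2,1)(W); every one is W ⇒ L
(3,4): moves to (1,4)(W), (3,0)(W); every one is W ⇒ L
(3,5): moves to (1,5)(W), (3,1)(W); every one is W ⇒ L
(4,0): the only move is to (2,0)(W), a W ⇒ L
(4,1): the only move is to (2,1)(W), a W ⇒ L
(4,2): the only move is to (2,2)(W), a W ⇒ L
(4,3): the only move is to (2,3)(W), a W ⇒ L
Every other cell has at least one move into one of the L cells above, so it is W.
(1,5): the move to (1,1) reaches an L cell, so W
(2,2): the move to (0,2) reaches an L cell, so W
(4,1): one of the L cells justified above, so L

(1,5): W, (2,2): W, (4,1): L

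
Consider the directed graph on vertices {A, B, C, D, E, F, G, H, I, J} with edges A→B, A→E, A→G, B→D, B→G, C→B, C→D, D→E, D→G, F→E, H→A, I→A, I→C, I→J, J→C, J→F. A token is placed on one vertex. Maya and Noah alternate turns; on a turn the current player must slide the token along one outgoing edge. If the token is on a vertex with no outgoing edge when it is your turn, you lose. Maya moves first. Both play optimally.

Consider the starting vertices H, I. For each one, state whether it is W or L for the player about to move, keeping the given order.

Classify positions by backward induction: terminal positions (no move available) are L. From any other position, the mover wins iff some move reaches an L.
Every edge goes from a vertex to one that appears earlier in the order G, E, D, B, A, F, C, J, H, I, so processing vertices in that order labels each vertex after all of its successors.
G: no outgoing edge → L
E: no outgoing edge → L
D: W (go to E, an L position)
B: W (go to G, an L position)
A: W (go to E, an L position)
F: W (go to E, an L position)
C: L (options B(W), D(W) are all W)
J: W (go to C, an L position)
H: L (sole option A(W) is W)
I: W (go to C, an L position)

H: L, I: W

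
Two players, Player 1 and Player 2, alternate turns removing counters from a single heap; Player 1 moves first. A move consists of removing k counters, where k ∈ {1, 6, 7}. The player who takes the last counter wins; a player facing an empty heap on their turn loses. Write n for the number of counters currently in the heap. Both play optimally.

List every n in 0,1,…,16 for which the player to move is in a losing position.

Use the standard recursion: the mover loses at a terminal position; elsewhere, the mover wins exactly when some move hands the opponent an L position.
n=0: no move → L
n=1: →0(L), so W
n=2: →1(W) only, which is W, so L
n=3: →2(L), so W
n=4: →3(W) only, which is W, so L
n=5: →4(L), so W
n=6: →0(L), so W
n=7: →0(L), so W
n=8: →2(L), so W
n=9: →2(L), so W
n=10: →4(L), so W
n=11: →4(L), so W
n=12: →11(W), 6(W), 5(W) — all W, so L
n=13: →12(L), so W
n=14: →13(W), 8(W), 7(W) — all W, so L
n=15: →14(L), so W
n=16: →15(W), 10(W), 9(W) — all W, so L
Reading off the rows marked L gives the requested list; there are 6 such values of n.

0, 2, 4, 12, 14, 16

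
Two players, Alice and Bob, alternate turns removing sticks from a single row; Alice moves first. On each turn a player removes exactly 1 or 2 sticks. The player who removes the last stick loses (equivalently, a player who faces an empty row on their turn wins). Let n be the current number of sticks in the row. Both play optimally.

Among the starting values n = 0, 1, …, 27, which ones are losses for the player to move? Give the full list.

Classify positions by backward induction: terminal positions (no move available) are W. From any other position, the mover wins iff some move reaches an L.
n=0: no move; the opponent has just taken the last stick and therefore loses → W
n=1: the only move is to 0(W), a W ⇒ L
n=2: can move to 1, which is L ⇒ W
n=3: can move to 1, which is L ⇒ W
n=4: moves to 3(W), 2(W); every one is W ⇒ L
n=5: can move to 4, which is L ⇒ W
n=6: can move to 4, which is L ⇒ W
n=7: moves to 6(W), 5(W); every one is W ⇒ L
n=8: can move to 7, which is L ⇒ W
n=9: can move to 7, which is L ⇒ W
n=10: moves to 9(W), 8(W); every one is W ⇒ L
n=11: can move to 10, which is L ⇒ W
n=12: can move to 10, which is L ⇒ W
n=13: moves to 12(W), 11(W); every one is W ⇒ L
n=14: can move to 13, which is L ⇒ W
n=15: can move to 13, which is L ⇒ W
n=16: moves to 15(W), 14(W); every one is W ⇒ L
n=17: can move to 16, which is L ⇒ W
n=18: can move to 16, which is L ⇒ W
n=19: moves to 18(W), 17(W); every one is W ⇒ L
n=20: can move to 19, which is L ⇒ W
n=21: can move to 19, which is L ⇒ W
n=22: moves to 21(W), 20(W); every one is W ⇒ L
n=23: can move to 22, which is L ⇒ W
n=24: can move to 22, which is L ⇒ W
n=25: moves to 24(W), 23(W); every one is W ⇒ L
n=26: can move to 25, which is L ⇒ W
n=27: can move to 25, which is L ⇒ W
Reading off the rows marked L gives the requested list; there are 9 such values of n.

1, 4, 7, 10, 13, 16, 19, 22, 25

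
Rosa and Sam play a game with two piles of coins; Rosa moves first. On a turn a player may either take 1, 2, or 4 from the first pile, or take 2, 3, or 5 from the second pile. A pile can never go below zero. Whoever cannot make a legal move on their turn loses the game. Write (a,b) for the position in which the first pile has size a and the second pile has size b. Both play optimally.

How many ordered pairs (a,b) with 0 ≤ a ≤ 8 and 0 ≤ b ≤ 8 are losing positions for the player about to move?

Build the W/L table. Terminal = L. A non-terminal position is W if it has a move to some L; otherwise it is L.
Every move lowers a or b (never raises either), so fill the grid row by row in increasing a, and left to right within a row: each cell's successors are then already labelled.
      b=0  b=1  b=2  b=3  b=4  b=5  b=6  b=7  b=8
a=0:    L    L    W    W    W    W    W    L    L
a=1:    W    W    L    L    W    W    W    W    W
a=2:    W    W    W    W    L    L    W    W    W
a=3:    L    L    W    W    W    W    W    L    L
a=4:    W    W    L    L    W    W    W    W    W
a=5:    W    W    W    W    L    L    W    W    W
a=6:    L    L    W    W    W    W    W    L    L
a=7:    W    W    L    L    W    W    W    W    W
a=8:    W    W    W    W    L    L    W    W    W
Cells with no legal move (terminal, hence L): (0,0), (0,1).
The remaining L cells, each justified by listing all of its moves:
(0,7): →(0,5)(W), (0,4)(W), (0,2)(W) — all W, so L
(0,8): →(0,6)(W), (0,5)(W), (0,3)(W) — all W, so L
(1,2): →(0,2)(W), (1,0)(W) — all W, so L
(1,3): →(0,3)(W), (1,1)(W), (1,0)(W) — all W, so L
(2,4): →(1,4)(W), (0,4)(W), (2,2)(W), (2,1)(W) — all W, so L
(2,5): →(1,5)(W), (0,5)(W), (2,3)(W), (2,2)(W), (2,0)(W) — all W, so L
(3,0): →(2,0)(W), (1,0)(W) — all W, so L
(3,1): →(2,1)(W), (1,1)(W) — all W, so L
(3,7): →(2,7)(W), (1,7)(W), (3,5)(W), (3,4)(W), (3,2)(W) — all W, so L
(3,8): →(2,8)(W), (1,8)(W), (3,6)(W), (3,5)(W), (3,3)(W) — all W, so L
(4,2): →(3,2)(W), (2,2)(W), (0,2)(W), (4,0)(W) — all W, so L
(4,3): →(3,3)(W), (2,3)(W), (0,3)(W), (4,1)(W), (4,0)(W) — all W, so L
(5,4): →(4,4)(W), (3,4)(W), (1,4)(W), (5,2)(W), (5,1)(W) — all W, so L
(5,5): →(4,5)(W), (3,5)(W), (1,5)(W), (5,3)(W), (5,2)(W), (5,0)(W) — all W, so L
(6,0): →(5,0)(W), (4,0)(W), (2,0)(W) — all W, so L
(6,1): →(5,1)(W), (4,1)(W), (2,1)(W) — all W, so L
(6,7): →(5,7)(W), (4,7)(W), (2,7)(W), (6,5)(W), (6,4)(W), (6,2)(W) — all W, so L
(6,8): →(5,8)(W), (4,8)(W), (2,8)(W), (6,6)(W), (6,5)(W), (6,3)(W) — all W, so L
(7,2): →(6,2)(W), (5,2)(W), (3,2)(W), (7,0)(W) — all W, so L
(7,3): →(6,3)(W), (5,3)(W), (3,3)(W), (7,1)(W), (7,0)(W) — all W, so L
(8,4): →(7,4)(W), (6,4)(W), (4,4)(W), (8,2)(W), (8,1)(W) — all W, so L
(8,5): →(7,5)(W), (6,5)(W), (4,5)(W), (8,3)(W), (8,2)(W), (8,0)(W) — all W, so L
Every other cell has at least one move into one of the L cells above, so it is W.
L cells per row: a=0: 4, a=1: 2, a=2: 2, a=3: 4, a=4: 2, a=5: 2, a=6: 4, a=7: 2, a=8: 2; total 24.

24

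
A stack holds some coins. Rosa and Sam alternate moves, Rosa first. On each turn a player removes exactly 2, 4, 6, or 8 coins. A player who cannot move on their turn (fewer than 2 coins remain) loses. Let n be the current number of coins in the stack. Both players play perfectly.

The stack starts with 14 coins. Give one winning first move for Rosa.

Use the standard recursion: the mover loses at a terminal position; elsewhere, the mover wins exactly when some move hands the opponent an L position.
n=0: no move → L
n=1: no move → L
n=2: →0(L), so W
n=3: →1(L), so W
n=4: →0(L), so W
n=5: →1(L), so W
n=6: →0(L), so W
n=7: →1(L), so W
n=8: →0(L), so W
n=9: →1(L), so W
n=10: →8(W), 6(W), 4(W), 2(W) — all W, so L
n=11: →9(W), 7(W), 5(W), 3(W) — all W, so L
n=12: →10(L), so W
n=13: →11(L), so W
n=14: →10(L), so W
From 14, the L positions reachable in one move are: 10.

Remove 4, leaving 10.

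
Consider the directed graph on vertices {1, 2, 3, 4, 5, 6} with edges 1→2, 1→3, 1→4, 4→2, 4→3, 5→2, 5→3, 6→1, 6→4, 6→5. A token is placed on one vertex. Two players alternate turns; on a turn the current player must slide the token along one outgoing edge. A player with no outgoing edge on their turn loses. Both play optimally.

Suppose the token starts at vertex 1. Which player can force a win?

Positions with no move are L. A position that does have a move is losing for the player to move precisely when every available move leads to a winning position for the opponent. Fill in the labels:
Every edge goes from a vertex to one that appears earlier in the order 2, 3, 4, 1, 5, 6, so processing vertices in that order labels each vertex after all of its successors.
2: no outgoing edge → L
3: no outgoing edge → L
4: can move to 3, which is L ⇒ W
1: can move to 3, which is L ⇒ W
5: can move to 3, which is L ⇒ W
6: moves to 5(W), 1(W), 4(W); every one is W ⇒ L
From 1 the player to move can move to 3, reaching an L position.

The first player wins.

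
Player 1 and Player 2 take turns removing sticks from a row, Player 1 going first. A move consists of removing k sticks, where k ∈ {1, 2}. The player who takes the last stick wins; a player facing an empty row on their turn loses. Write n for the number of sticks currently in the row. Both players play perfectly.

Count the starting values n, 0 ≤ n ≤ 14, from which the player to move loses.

5

Work bottom-up. With no move the player to move loses. Otherwise the position is W if at least one move leads to an L position for the opponent, and L if every move leads to a W.
n=0: no move → L
n=1: can move to 0, which is L ⇒ W
n=2: can move to 0, which is L ⇒ W
n=3: moves to 2(W), 1(W); every one is W ⇒ L
n=4: can move to 3, which is L ⇒ W
n=5: can move to 3, which is L ⇒ W
n=6: moves to 5(W), 4(W); every one is W ⇒ L
n=7: can move to 6, which is L ⇒ W
n=8: can move to 6, which is L ⇒ W
n=9: moves to 8(W), 7(W); every one is W ⇒ L
n=10: can move to 9, which is L ⇒ W
n=11: can move to 9, which is L ⇒ W
n=12: moves to 11(W), 10(W); every one is W ⇒ L
n=13: can move to 12, which is L ⇒ W
n=14: can move to 12, which is L ⇒ W
L entries with 0 ≤ n ≤ 14: n = 0, 3, 6, 9, 12; that makes 5.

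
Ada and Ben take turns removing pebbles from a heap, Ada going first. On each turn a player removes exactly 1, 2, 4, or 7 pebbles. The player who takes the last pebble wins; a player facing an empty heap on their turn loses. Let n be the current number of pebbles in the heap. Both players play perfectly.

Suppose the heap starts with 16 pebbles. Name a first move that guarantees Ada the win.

Remove 1, leaving 15.

Compute win/loss labels from the base case upward. A position with no move is L. Any other position is W if it can reach an L in one move, else L.
n=0: no move → L
n=1: reaches L-position 0 → W
n=2: reaches L-position 0 → W
n=3: only reaches 2(W), 1(W), all W → L
n=4: reaches L-position 3 → W
n=5: reaches L-position 3 → W
n=6: only reaches 5(W), 4(W), 2(W), all W → L
n=7: reaches L-position 6 → W
n=8: reaches L-position 6 → W
n=9: only reaches 8(W), 7(W), 5(W), 2(W), all W → L
n=10: reaches L-position 9 → W
n=11: reaches L-position 9 → W
n=12: only reaches 11(W), 10(W), 8(W), 5(W), all W → L
n=13: reaches L-position 12 → W
n=14: reaches L-position 12 → W
n=15: only reaches 14(W), 13(W), 11(W), 8(W), all W → L
n=16: reaches L-position 15 → W
From 16, the L positions reachable in one move are: 15, 12, 9. Any move reaching one of these is winning.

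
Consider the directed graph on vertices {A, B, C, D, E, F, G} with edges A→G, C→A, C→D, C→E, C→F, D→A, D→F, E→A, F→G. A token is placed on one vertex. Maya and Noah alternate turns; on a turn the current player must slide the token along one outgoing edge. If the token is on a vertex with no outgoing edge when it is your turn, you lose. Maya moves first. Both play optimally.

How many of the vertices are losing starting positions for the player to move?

Label each position W (a win for the player to move) or L (a loss). A position with no legal move is L; any other position is W exactly when some move reaches an L, and L when every move reaches a W.
Every edge goes from a vertex to one that appears earlier in the order B, G, A, E, F, D, C, so processing vertices in that order labels each vertex after all of its successors.
B: no outgoing edge → L
G: no outgoing edge → L
A: →G(L), so W
E: →A(W) only, which is W, so L
F: →G(L), so W
D: →F(W), A(W) — all W, so L
C: →D(L), so W
The L vertices are B, D, E, G; that is 4 in all.

4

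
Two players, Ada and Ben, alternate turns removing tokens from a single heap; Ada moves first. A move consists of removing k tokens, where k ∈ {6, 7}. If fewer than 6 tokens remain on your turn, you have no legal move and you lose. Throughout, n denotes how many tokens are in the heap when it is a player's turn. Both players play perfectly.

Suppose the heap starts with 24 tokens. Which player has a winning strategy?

Classify positions by backward induction: terminal positions (no move available) are L. From any other position, the mover wins iff some move reaches an L.
n=0: no move → L
n=1: no move → L
n=2: no move → L
n=3: no move → L
n=4: no move → L
n=5: no move → L
n=6: reaches L-position 0 → W
n=7: reaches L-position 1 → W
n=8: reaches L-position 2 → W
n=9: reaches L-position 3 → W
n=10: reaches L-position 4 → W
n=11: reaches L-position 5 → W
n=12: reaches L-position 5 → W
n=13: only reaches 7(W), 6(W), all W → L
n=14: only reaches 8(W), 7(W), all W → L
n=15: only reaches 9(W), 8(W), all W → L
n=16: only reaches 10(W), 9(W), all W → L
n=17: only reaches 11(W), 10(W), all W → L
n=18: only reaches 12(W), 11(W), all W → L
n=19: reaches L-position 13 → W
n=20: reaches L-position 14 → W
n=21: reaches L-position 15 → W
n=22: reaches L-position 16 → W
n=23: reaches L-position 17 → W
n=24: reaches L-position 18 → W
The starting position 24 is W: Ada should remove 6, leaving 18, handing over an L position.

Ada wins.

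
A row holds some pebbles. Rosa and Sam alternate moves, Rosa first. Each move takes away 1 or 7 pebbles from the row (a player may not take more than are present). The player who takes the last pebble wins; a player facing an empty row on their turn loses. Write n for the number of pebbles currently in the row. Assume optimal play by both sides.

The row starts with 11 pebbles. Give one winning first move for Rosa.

Remove 1, leaving 10.

Use the standard recursion: the mover loses at a terminal position; elsewhere, the mover wins exactly when some move hands the opponent an L position.
n=0: no move → L
n=1: can move to 0, which is L ⇒ W
n=2: the only move is to 1(W), a W ⇒ L
n=3: can move to 2, which is L ⇒ W
n=4: the only move is to 3(W), a W ⇒ L
n=5: can move to 4, which is L ⇒ W
n=6: the only move is to 5(W), a W ⇒ L
n=7: can move to 6, which is L ⇒ W
n=8: moves to 7(W), 1(W); every one is W ⇒ L
n=9: can move to 8, which is L ⇒ W
n=10: moves to 9(W), 3(W); every one is W ⇒ L
n=11: can move to 10, which is L ⇒ W
From 11, the L positions reachable in one move are: 10, 4. Any move reaching one of these is winning.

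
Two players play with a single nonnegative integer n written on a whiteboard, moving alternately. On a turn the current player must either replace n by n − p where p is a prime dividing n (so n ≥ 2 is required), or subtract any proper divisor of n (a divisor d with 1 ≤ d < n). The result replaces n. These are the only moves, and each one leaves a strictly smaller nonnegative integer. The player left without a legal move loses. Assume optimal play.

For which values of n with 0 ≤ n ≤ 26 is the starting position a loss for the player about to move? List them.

0, 1, 4, 9, 14, 20, 26

Compute win/loss labels from the base case upward. A position with no move is L. Any other position is W if it can reach an L in one move, else L.
n=0: no move → L
n=1: no move → L
n=2: can move to 0, which is L ⇒ W
n=3: can move to 0, which is L ⇒ W
n=4: moves to 2(W), 3(W); every one is W ⇒ L
n=5: can move to 0, which is L ⇒ W
n=6: can move to 4, which is L ⇒ W
n=7: can move to 0, which is L ⇒ W
n=8: can move to 4, which is L ⇒ W
n=9: moves to 6(W), 8(W); every one is W ⇒ L
n=10: can move to 9, which is L ⇒ W
n=11: can move to 0, which is L ⇒ W
n=12: can move to 9, which is L ⇒ W
n=13: can move to 0, which is L ⇒ W
n=14: moves to 7(W), 12(W), 13(W); every one is W ⇒ L
n=15: can move to 14, which is L ⇒ W
n=16: can move to 14, which is L ⇒ W
n=17: can move to 0, which is L ⇒ W
n=18: can move to 9, which is L ⇒ W
n=19: can move to 0, which is L ⇒ W
n=20: moves to 10(W), 15(W), 16(W), 18(W), 19(W); every one is W ⇒ L
n=21: can move to 14, which is L ⇒ W
n=22: can move to 20, which is L ⇒ W
n=23: can move to 0, which is L ⇒ W
n=24: can move to 20, which is L ⇒ W
n=25: can move to 20, which is L ⇒ W
n=26: moves to 13(W), 24(W), 25(W); every one is W ⇒ L
Reading off the rows marked L gives the requested list; there are 7 such values of n.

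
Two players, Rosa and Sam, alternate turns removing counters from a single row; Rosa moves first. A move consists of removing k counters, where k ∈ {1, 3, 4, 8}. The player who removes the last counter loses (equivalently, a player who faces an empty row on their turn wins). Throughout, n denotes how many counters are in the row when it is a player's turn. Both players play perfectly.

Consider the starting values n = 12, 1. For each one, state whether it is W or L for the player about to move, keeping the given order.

12: W, 1: L

Use the standard recursion: the mover wins at a terminal position; elsewhere, the mover wins exactly when some move hands the opponent an L position.
n=0: no move; the opponent has just taken the last counter and therefore loses → W
n=1: the only move is to 0(W), a W ⇒ L
n=2: can move to 1, which is L ⇒ W
n=3: moves to 2(W), 0(W); every one is W ⇒ L
n=4: can move to 3, which is L ⇒ W
n=5: can move to 1, which is L ⇒ W
n=6: can move to 3, which is L ⇒ W
n=7: can move to 3, which is L ⇒ W
n=8: moves to 7(W), 5(W), 4(W), 0(W); every one is W ⇒ L
n=9: can move to 8, which is L ⇒ W
n=10: moves to 9(W), 7(W), 6(W), 2(W); every one is W ⇒ L
n=11: can move to 10, which is L ⇒ W
n=12: can move to 8, which is L ⇒ W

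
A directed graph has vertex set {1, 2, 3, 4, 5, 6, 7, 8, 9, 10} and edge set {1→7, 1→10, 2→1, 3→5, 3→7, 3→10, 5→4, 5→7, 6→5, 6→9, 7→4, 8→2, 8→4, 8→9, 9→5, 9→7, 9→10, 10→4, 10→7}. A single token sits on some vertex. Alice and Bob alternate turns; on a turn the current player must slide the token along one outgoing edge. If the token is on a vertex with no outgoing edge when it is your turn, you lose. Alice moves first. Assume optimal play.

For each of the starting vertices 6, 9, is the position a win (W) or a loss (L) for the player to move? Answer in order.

Label each position W (a win for the player to move) or L (a loss). A position with no legal move is L; any other position is W exactly when some move reaches an L, and L when every move reaches a W.
Every edge goes from a vertex to one that appears earlier in the order 4, 7, 10, 5, 1, 3, 9, 2, 8, 6, so processing vertices in that order labels each vertex after all of its successors.
4: no outgoing edge → L
7: reaches L-position 4 → W
10: reaches L-position 4 → W
5: reaches L-position 4 → W
1: only reaches 10(W), 7(W), all W → L
3: only reaches 5(W), 10(W), 7(W), all W → L
9: only reaches 5(W), 10(W), 7(W), all W → L
2: reaches L-position 1 → W
8: reaches L-position 9 → W
6: reaches L-position 9 → W

6: W, 9: L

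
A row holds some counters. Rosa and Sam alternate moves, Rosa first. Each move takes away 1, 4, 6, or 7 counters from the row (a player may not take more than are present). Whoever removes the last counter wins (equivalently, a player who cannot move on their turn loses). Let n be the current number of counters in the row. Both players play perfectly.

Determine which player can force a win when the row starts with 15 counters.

Compute win/loss labels from the base case upward. A position with no move is L. Any other position is W if it can reach an L in one move, else L.
n=0: no move → L
n=1: reaches L-position 0 → W
n=2: only reaches 1(W), which is W → L
n=3: reaches L-position 2 → W
n=4: reaches L-position 0 → W
n=5: only reaches 4(W), 1(W), all W → L
n=6: reaches L-position 5 → W
n=7: reaches L-position 0 → W
n=8: reaches L-position 2 → W
n=9: reaches L-position 5 → W
n=10: only reaches 9(W), 6(W), 4(W), 3(W), all W → L
n=11: reaches L-position 10 → W
n=12: reaches L-position 5 → W
n=13: only reaches 12(W), 9(W), 7(W), 6(W), all W → L
n=14: reaches L-position 13 → W
n=15: only reaches 14(W), 11(W), 9(W), 8(W), all W → L
The starting position 15 is L: whatever Rosa does, the opponent receives a W position.

Sam wins.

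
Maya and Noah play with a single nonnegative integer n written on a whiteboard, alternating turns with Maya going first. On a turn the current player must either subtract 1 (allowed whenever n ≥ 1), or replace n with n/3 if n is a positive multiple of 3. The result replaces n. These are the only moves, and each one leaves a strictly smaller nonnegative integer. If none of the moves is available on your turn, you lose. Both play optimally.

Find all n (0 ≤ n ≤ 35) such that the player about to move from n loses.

0, 2, 4, 7, 9, 11, 13, 15, 17, 19, 22, 24, 26, 28, 30, 32, 34

Work bottom-up. With no move the player to move loses. Otherwise the position is W if at least one move leads to an L position for the opponent, and L if every move leads to a W.
n=0: no move → L
n=1: can move to 0, which is L ⇒ W
n=2: the only move is to 1(W), a W ⇒ L
n=3: can move to 2, which is L ⇒ W
n=4: the only move is to 3(W), a W ⇒ L
n=5: can move to 4, which is L ⇒ W
n=6: can move to 2, which is L ⇒ W
n=7: the only move is to 6(W), a W ⇒ L
n=8: can move to 7, which is L ⇒ W
n=9: moves to 3(W), 8(W); every one is W ⇒ L
n=10: can move to 9, which is L ⇒ W
n=11: the only move is to 10(W), a W ⇒ L
n=12: can move to 4, which is L ⇒ W
n=13: the only move is to 12(W), a W ⇒ L
n=14: can move to 13, which is L ⇒ W
n=15: moves to 5(W), 14(W); every one is W ⇒ L
n=16: can move to 15, which is L ⇒ W
n=17: the only move is to 16(W), a W ⇒ L
n=18: can move to 17, which is L ⇒ W
n=19: the only move is to 18(W), a W ⇒ L
n=20: can move to 19, which is L ⇒ W
n=21: can move to 7, which is L ⇒ W
n=22: the only move is to 21(W), a W ⇒ L
n=23: can move to 22, which is L ⇒ W
n=24: moves to 8(W), 23(W); every one is W ⇒ L
n=25: can move to 24, which is L ⇒ W
n=26: the only move is to 25(W), a W ⇒ L
n=27: can move to 9, which is L ⇒ W
n=28: the only move is to 27(W), a W ⇒ L
n=29: can move to 28, which is L ⇒ W
n=30: moves to 10(W), 29(W); every one is W ⇒ L
n=31: can move to 30, which is L ⇒ W
n=32: the only move is to 31(W), a W ⇒ L
n=33: can move to 11, which is L ⇒ W
n=34: the only move is to 33(W), a W ⇒ L
n=35: can move to 34, which is L ⇒ W
Reading off the rows marked L gives the requested list; there are 17 such values of n.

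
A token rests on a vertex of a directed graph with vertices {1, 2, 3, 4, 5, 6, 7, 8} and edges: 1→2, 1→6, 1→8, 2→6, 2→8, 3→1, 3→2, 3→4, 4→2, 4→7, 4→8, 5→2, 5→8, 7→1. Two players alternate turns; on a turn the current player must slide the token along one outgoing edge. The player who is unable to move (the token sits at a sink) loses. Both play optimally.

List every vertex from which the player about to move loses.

Use the standard recursion: the mover loses at a terminal position; elsewhere, the mover wins exactly when some move hands the opponent an L position.
Every edge goes from a vertex to one that appears earlier in the order 8, 6, 2, 1, 7, 5, 4, 3, so processing vertices in that order labels each vertex after all of its successors.
8: no outgoing edge → L
6: no outgoing edge → L
2: →6(L), so W
1: →6(L), so W
7: →1(W) only, which is W, so L
5: →8(L), so W
4: →7(L), so W
3: →4(W), 1(W), 2(W) — all W, so L
Reading off the rows marked L gives the requested list; there are 4 such vertices.

3, 6, 7, 8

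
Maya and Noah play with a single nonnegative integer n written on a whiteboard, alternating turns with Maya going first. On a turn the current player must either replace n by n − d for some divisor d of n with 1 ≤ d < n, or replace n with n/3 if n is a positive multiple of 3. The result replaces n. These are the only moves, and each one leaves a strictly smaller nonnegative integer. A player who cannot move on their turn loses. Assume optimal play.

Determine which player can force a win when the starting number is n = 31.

Use the standard recursion: the mover loses at a terminal position; elsewhere, the mover wins exactly when some move hands the opponent an L position.
n=0: no move → L
n=1: no move → L
n=2: reaches L-position 1 → W
n=3: reaches L-position 1 → W
n=4: only reaches 2(W), 3(W), all W → L
n=5: reaches L-position 4 → W
n=6: reaches L-position 4 → W
n=7: only reaches 6(W), which is W → L
n=8: reaches L-position 4 → W
n=9: only reaches 3(W), 6(W), 8(W), all W → L
n=10: reaches L-position 9 → W
n=11: only reaches 10(W), which is W → L
n=12: reaches L-position 4 → W
n=13: only reaches 12(W), which is W → L
n=14: reaches L-position 7 → W
n=15: only reaches 5(W), 10(W), 12(W), 14(W), all W → L
n=16: reaches L-position 15 → W
n=17: only reaches 16(W), which is W → L
n=18: reaches L-position 9 → W
n=19: only reaches 18(W), which is W → L
n=20: reaches L-position 15 → W
n=21: reaches L-position 7 → W
n=22: reaches L-position 11 → W
n=23: only reaches 22(W), which is W → L
n=24: reaches L-position 23 → W
n=25: only reaches 20(W), 24(W), all W → L
n=26: reaches L-position 13 → W
n=27: reaches L-position 9 → W
n=28: only reaches 14(W), 21(W), 24(W), 26(W), 27(W), all W → L
n=29: reaches L-position 28 → W
n=30: reaches L-position 15 → W
n=31: only reaches 30(W), which is W → L
Every move from 31 reaches a W position, so the mover loses.

Noah wins.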